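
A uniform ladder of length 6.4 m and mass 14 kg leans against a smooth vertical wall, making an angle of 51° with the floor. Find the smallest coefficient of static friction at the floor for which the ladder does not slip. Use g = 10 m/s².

Choose the foot of the ladder as the axis so the floor normal and friction both act there and drop out.
Ladder weight 14×10 = 140 N acts at 3.2 m along the ladder; its horizontal arm is 3.2·cos51° = 2.014 m → τ = 282 N·m clockwise.
Wall normal N acts horizontally at the top; its moment arm is the height L sinθ = 6.4·sin51° = 4.974 m, counterclockwise.
For rotational equilibrium, N × 4.974 = 282, so N = 56.69 N.
ΣFx = 0 ⇒ f = N_wall = 56.69 N. ΣFy = 0 ⇒ N_floor = 140 N.
μ_min = f / N_floor = 56.69 / 140 = 0.405.

μ_min ≈ 0.405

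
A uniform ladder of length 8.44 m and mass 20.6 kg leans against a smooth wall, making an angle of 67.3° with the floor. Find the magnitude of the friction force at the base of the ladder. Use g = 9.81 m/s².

f ≈ 42.3 N

Sum moments about the foot of the ladder (the floor normal and friction both act there and drop out).
Ladder weight 20.6×9.81 = 202.1 N acts at 4.22 m along the ladder; its horizontal arm is 4.22·cos67.3° = 1.629 m → τ = 329.2 N·m clockwise.
Wall normal N acts horizontally at the top; its moment arm is the height L sinθ = 8.44·sin67.3° = 7.786 m, counterclockwise.
For rotational equilibrium, N × 7.786 = 329.2, so N = 42.3 N.
ΣFx = 0: friction at the foot balances the wall's push, so f = N_wall = 42.3 N.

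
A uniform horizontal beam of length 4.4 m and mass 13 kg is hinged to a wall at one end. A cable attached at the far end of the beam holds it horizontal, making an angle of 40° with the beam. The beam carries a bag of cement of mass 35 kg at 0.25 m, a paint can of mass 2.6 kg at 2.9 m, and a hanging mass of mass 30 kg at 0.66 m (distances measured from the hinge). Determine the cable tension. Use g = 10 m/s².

T ≈ 229 N

Sum moments about the hinge (the unknown hinge reaction has zero arm there).
Beam weight: 13 × 10 = 130 N down at 2.2 m → arm 2.2 m, τ = 130 × 2.2 = 286 N·m clockwise.
Bag of cement: 35 × 10 = 350 N down at 0.25 m → arm 0.25 m, τ = 350 × 0.25 = 87.5 N·m clockwise.
Paint can: 2.6 × 10 = 26 N down at 2.9 m → arm 2.9 m, τ = 26 × 2.9 = 75.4 N·m clockwise.
Hanging mass: 30 × 10 = 300 N down at 0.66 m → arm 0.66 m, τ = 300 × 0.66 = 198 N·m clockwise.
Total clockwise load moment = 646.9 N·m.
The cable tension T acts at 4.4 m; only its component perpendicular to the beam, T sinθ, produces torque. sin 40° = 0.6428.
Στ = 0 ⇒ T × 4.4 × 0.6428 = 646.9 ⇒ T = 646.9 / 2.828 = 229 N.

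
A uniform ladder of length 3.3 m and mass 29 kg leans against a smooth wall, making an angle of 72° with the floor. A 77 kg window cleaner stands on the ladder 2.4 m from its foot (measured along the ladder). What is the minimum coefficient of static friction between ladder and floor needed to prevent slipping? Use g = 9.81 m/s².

About the foot of the ladder:
Ladder weight 29×9.81 = 284.5 N acts at 1.65 m along the ladder; its horizontal arm is 1.65·cos72° = 0.5099 m → τ = 145.1 N·m clockwise.
Window cleaner: 77×9.81 = 755.4 N at 2.4 m → arm 0.7416 m → τ = 560.2 N·m clockwise.
Wall normal N acts horizontally at the top; its moment arm is the height L sinθ = 3.3·sin72° = 3.138 m, counterclockwise.
For rotational equilibrium, N × 3.138 = 705.3, so N = 224.8 N.
ΣFx = 0 ⇒ f = N_wall = 224.8 N. ΣFy = 0 ⇒ N_floor = 1040 N.
μ_min = f / N_floor = 224.8 / 1040 = 0.216.

μ_min ≈ 0.216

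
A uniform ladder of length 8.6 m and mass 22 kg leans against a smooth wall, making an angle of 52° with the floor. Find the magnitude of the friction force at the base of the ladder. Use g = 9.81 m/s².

f ≈ 84.3 N

Choose the foot of the ladder as the axis so the floor normal and friction both act there and drop out.
Ladder weight 22×9.81 = 215.8 N acts at 4.3 m along the ladder; its horizontal arm is 4.3·cos52° = 2.647 m → τ = 571.2 N·m clockwise.
Wall normal N acts horizontally at the top; its moment arm is the height L sinθ = 8.6·sin52° = 6.777 m, counterclockwise.
For rotational equilibrium, N × 6.777 = 571.2, so N = 84.3 N.
ΣFx = 0: friction at the foot balances the wall's push, so f = N_wall = 84.3 N.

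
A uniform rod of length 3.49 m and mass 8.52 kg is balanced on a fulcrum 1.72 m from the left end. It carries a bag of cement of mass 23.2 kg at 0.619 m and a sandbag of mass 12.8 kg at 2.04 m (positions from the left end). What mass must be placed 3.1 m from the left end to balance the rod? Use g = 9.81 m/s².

Choose the fulcrum (at 1.72 m from the left end) as the axis so the support reaction has zero arm there.
Beam weight: 8.52 × 9.81 = 83.58 N down at 1.745 m → arm 0.025 m, τ = 83.58 × 0.025 = 2.09 N·m clockwise.
Bag of cement: 23.2 × 9.81 = 227.6 N down at 0.619 m → arm 1.101 m, τ = 227.6 × 1.101 = 250.6 N·m counterclockwise.
Sandbag: 12.8 × 9.81 = 125.6 N down at 2.04 m → arm 0.32 m, τ = 125.6 × 0.32 = 40.19 N·m clockwise.
Net moment of known loads = 208.3 N·m counterclockwise.
An unknown mass m at 3.1 m has arm 1.38 m; its moment is m·g·1.38 clockwise.
Balancing moments: m × 9.81 × 1.38 = 208.3, giving m = 208.3 / (9.81 × 1.38) = 15.4 kg.

m ≈ 15.4 kg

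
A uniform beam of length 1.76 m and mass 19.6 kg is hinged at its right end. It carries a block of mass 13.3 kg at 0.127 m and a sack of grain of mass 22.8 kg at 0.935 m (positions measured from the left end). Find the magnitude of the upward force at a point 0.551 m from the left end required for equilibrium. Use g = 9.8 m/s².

Sum moments about the right end (the unknown pivot reaction has zero arm there).
Beam weight: 19.6 × 9.8 = 192.1 N down at 0.88 m → arm 0.88 m, τ = 192.1 × 0.88 = 169 N·m counterclockwise.
Block: 13.3 × 9.8 = 130.3 N down at 0.127 m → arm 1.633 m, τ = 130.3 × 1.633 = 212.8 N·m counterclockwise.
Sack of grain: 22.8 × 9.8 = 223.4 N down at 0.935 m → arm 0.825 m, τ = 223.4 × 0.825 = 184.3 N·m counterclockwise.
Net moment of the loads = 566.1 N·m counterclockwise.
The upward force F acts at a point 0.551 m from the left end, arm 1.209 m, giving F × 1.209 clockwise.
Balancing moments: F × 1.209 = 566.1, giving F = 566.1 / 1.209 = 468 N.

F ≈ 468 N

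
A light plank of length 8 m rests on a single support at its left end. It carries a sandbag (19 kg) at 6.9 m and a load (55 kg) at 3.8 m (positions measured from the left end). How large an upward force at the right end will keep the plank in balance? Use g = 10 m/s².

Choose the left end as the axis so the unknown pivot reaction has zero arm there.
Sandbag: 19 × 10 = 190 N down at 6.9 m → arm 6.9 m, τ = 190 × 6.9 = 1311 N·m clockwise.
Load: 55 × 10 = 550 N down at 3.8 m → arm 3.8 m, τ = 550 × 3.8 = 2090 N·m clockwise.
Net moment of the loads = 3401 N·m clockwise.
The upward force F acts at the right end, arm 8 m, giving F × 8 counterclockwise.
Στ = 0 ⇒ F × 8 = 3401 ⇒ F = 3401 / 8 = 425 N.

F ≈ 425 N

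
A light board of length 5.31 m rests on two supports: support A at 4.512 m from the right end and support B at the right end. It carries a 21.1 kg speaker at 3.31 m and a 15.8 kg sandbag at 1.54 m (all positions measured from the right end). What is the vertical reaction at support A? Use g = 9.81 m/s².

Sum moments about support B (its reaction then has zero moment arm).
Speaker: 21.1 × 9.81 = 207 N down at 3.31 m → arm 3.31 m, τ = 207 × 3.31 = 685.2 N·m counterclockwise.
Sandbag: 15.8 × 9.81 = 155 N down at 1.54 m → arm 1.54 m, τ = 155 × 1.54 = 238.7 N·m counterclockwise.
Net load moment about support B = 923.9 N·m counterclockwise.
Reaction R at support A is upward at 4.512 m, arm 4.512 m → moment R × 4.512 clockwise.
Setting net torque to zero: R × 4.512 = 923.9 → R = 205 N.

R_A ≈ 205 N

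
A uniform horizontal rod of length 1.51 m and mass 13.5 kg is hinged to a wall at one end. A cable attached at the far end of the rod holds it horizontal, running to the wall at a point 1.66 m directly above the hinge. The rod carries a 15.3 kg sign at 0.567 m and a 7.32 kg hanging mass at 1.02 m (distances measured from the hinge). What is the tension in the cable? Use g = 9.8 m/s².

T ≈ 231 N

Taking torques about the hinge:
Beam weight: 13.5 × 9.8 = 132.3 N down at 0.755 m → arm 0.755 m, τ = 132.3 × 0.755 = 99.89 N·m clockwise.
Sign: 15.3 × 9.8 = 149.9 N down at 0.567 m → arm 0.567 m, τ = 149.9 × 0.567 = 84.99 N·m clockwise.
Hanging mass: 7.32 × 9.8 = 71.74 N down at 1.02 m → arm 1.02 m, τ = 71.74 × 1.02 = 73.17 N·m clockwise.
Total clockwise load moment = 258.1 N·m.
The cable tension T acts at 1.51 m; only its component perpendicular to the rod, T sinθ, produces torque. sinθ = h/√(h²+d²) = 1.66/√(1.66²+1.51²) = 0.7397.
Setting net torque to zero: T × 1.51 × 0.7397 = 258.1 → T = 258.1 / 1.117 = 231 N.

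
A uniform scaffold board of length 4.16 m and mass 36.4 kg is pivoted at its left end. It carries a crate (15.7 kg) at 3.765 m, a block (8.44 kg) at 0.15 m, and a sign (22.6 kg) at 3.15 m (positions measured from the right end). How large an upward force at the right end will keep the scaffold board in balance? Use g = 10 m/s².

F ≈ 333 N

About the left end:
Beam weight: 36.4 × 10 = 364 N down at 2.08 m → arm 2.08 m, τ = 364 × 2.08 = 757.1 N·m clockwise.
Crate: 15.7 × 10 = 157 N down at 3.765 m → arm 0.395 m, τ = 157 × 0.395 = 62.02 N·m clockwise.
Block: 8.44 × 10 = 84.4 N down at 0.15 m → arm 4.01 m, τ = 84.4 × 4.01 = 338.4 N·m clockwise.
Sign: 22.6 × 10 = 226 N down at 3.15 m → arm 1.01 m, τ = 226 × 1.01 = 228.3 N·m clockwise.
Net moment of the loads = 1386 N·m clockwise.
The upward force F acts at the right end, arm 4.16 m, giving F × 4.16 counterclockwise.
Balancing moments: F × 4.16 = 1386, giving F = 1386 / 4.16 = 333 N.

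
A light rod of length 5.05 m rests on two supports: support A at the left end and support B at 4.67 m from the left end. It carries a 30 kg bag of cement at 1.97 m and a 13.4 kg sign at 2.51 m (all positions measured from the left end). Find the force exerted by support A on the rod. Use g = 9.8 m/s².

R_A ≈ 231 N

Choose support B as the axis so its reaction then has zero moment arm.
Bag of cement: 30 × 9.8 = 294 N down at 1.97 m → arm 2.7 m, τ = 294 × 2.7 = 793.8 N·m counterclockwise.
Sign: 13.4 × 9.8 = 131.3 N down at 2.51 m → arm 2.16 m, τ = 131.3 × 2.16 = 283.6 N·m counterclockwise.
Net load moment about support B = 1077 N·m counterclockwise.
Reaction R at support A is upward at 0 m, arm 4.67 m → moment R × 4.67 clockwise.
Setting net torque to zero: R × 4.67 = 1077 → R = 231 N.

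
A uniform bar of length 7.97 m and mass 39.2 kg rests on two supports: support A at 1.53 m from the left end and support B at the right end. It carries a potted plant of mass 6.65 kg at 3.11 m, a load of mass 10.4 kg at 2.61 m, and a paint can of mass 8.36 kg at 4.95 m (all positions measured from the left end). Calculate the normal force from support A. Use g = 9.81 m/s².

Taking torques about support B:
Beam weight: 39.2 × 9.81 = 384.6 N down at 3.985 m → arm 3.985 m, τ = 384.6 × 3.985 = 1533 N·m counterclockwise.
Potted plant: 6.65 × 9.81 = 65.24 N down at 3.11 m → arm 4.86 m, τ = 65.24 × 4.86 = 317.1 N·m counterclockwise.
Load: 10.4 × 9.81 = 102 N down at 2.61 m → arm 5.36 m, τ = 102 × 5.36 = 546.7 N·m counterclockwise.
Paint can: 8.36 × 9.81 = 82.01 N down at 4.95 m → arm 3.02 m, τ = 82.01 × 3.02 = 247.7 N·m counterclockwise.
Net load moment about support B = 2644 N·m counterclockwise.
Reaction R at support A is upward at 1.53 m, arm 6.44 m → moment R × 6.44 clockwise.
Balancing moments: R × 6.44 = 2644, giving R = 411 N.

R_A ≈ 411 N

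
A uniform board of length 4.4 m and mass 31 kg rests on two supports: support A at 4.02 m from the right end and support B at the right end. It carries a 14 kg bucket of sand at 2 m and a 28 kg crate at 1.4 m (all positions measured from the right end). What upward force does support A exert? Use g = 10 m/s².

R_A ≈ 337 N

Choose support B as the axis so its reaction then has zero moment arm.
Beam weight: 31 × 10 = 310 N down at 2.2 m → arm 2.2 m, τ = 310 × 2.2 = 682 N·m counterclockwise.
Bucket of sand: 14 × 10 = 140 N down at 2 m → arm 2 m, τ = 140 × 2 = 280 N·m counterclockwise.
Crate: 28 × 10 = 280 N down at 1.4 m → arm 1.4 m, τ = 280 × 1.4 = 392 N·m counterclockwise.
Net load moment about support B = 1354 N·m counterclockwise.
Reaction R at support A is upward at 4.02 m, arm 4.02 m → moment R × 4.02 clockwise.
Setting net torque to zero: R × 4.02 = 1354 → R = 337 N.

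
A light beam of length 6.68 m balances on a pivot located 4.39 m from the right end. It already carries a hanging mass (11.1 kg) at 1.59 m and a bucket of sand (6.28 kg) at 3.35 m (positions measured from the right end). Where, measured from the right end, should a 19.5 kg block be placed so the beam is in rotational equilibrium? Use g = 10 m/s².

Sum moments about the pivot (at 4.39 m from the right end) (the support reaction has zero arm there).
Hanging mass: 11.1 × 10 = 111 N down at 1.59 m → arm 2.8 m, τ = 111 × 2.8 = 310.8 N·m clockwise.
Bucket of sand: 6.28 × 10 = 62.8 N down at 3.35 m → arm 1.04 m, τ = 62.8 × 1.04 = 65.31 N·m clockwise.
Net moment of existing loads = 376.1 N·m clockwise.
The block weighs 19.5 × 10 = 195 N and must supply an equal counterclockwise moment, so its lever arm about the pivot is 376.1 / 195 = 1.93 m.
That puts it at 4.39 + 1.93 = 6.32 m from the right end.

x ≈ 6.32 m from the right end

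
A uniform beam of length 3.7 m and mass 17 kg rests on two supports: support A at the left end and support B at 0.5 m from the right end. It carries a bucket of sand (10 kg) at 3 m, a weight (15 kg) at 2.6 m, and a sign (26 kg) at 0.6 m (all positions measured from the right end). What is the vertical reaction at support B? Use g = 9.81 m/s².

Choose support A as the axis so its reaction then has zero moment arm.
Beam weight: 17 × 9.81 = 166.8 N down at 1.85 m → arm 1.85 m, τ = 166.8 × 1.85 = 308.6 N·m clockwise.
Bucket of sand: 10 × 9.81 = 98.1 N down at 3 m → arm 0.7 m, τ = 98.1 × 0.7 = 68.67 N·m clockwise.
Weight: 15 × 9.81 = 147.2 N down at 2.6 m → arm 1.1 m, τ = 147.2 × 1.1 = 161.9 N·m clockwise.
Sign: 26 × 9.81 = 255.1 N down at 0.6 m → arm 3.1 m, τ = 255.1 × 3.1 = 790.8 N·m clockwise.
Net load moment about support A = 1330 N·m clockwise.
Reaction R at support B is upward at 0.5 m, arm 3.2 m → moment R × 3.2 counterclockwise.
For rotational equilibrium, R × 3.2 = 1330, so R = 416 N.

R_B ≈ 416 N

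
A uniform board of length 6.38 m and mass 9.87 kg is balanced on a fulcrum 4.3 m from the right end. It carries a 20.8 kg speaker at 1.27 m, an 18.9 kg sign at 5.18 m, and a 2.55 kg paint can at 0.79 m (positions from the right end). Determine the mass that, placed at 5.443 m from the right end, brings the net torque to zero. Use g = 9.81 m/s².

m ≈ 58 kg

Choose the fulcrum (at 4.3 m from the right end) as the axis so the support reaction has zero arm there.
Beam weight: 9.87 × 9.81 = 96.82 N down at 3.19 m → arm 1.11 m, τ = 96.82 × 1.11 = 107.5 N·m clockwise.
Speaker: 20.8 × 9.81 = 204 N down at 1.27 m → arm 3.03 m, τ = 204 × 3.03 = 618.1 N·m clockwise.
Sign: 18.9 × 9.81 = 185.4 N down at 5.18 m → arm 0.88 m, τ = 185.4 × 0.88 = 163.2 N·m counterclockwise.
Paint can: 2.55 × 9.81 = 25.02 N down at 0.79 m → arm 3.51 m, τ = 25.02 × 3.51 = 87.82 N·m clockwise.
Net moment of known loads = 650.2 N·m clockwise.
An unknown mass m at 5.443 m has arm 1.143 m; its moment is m·g·1.143 counterclockwise.
Στ = 0 ⇒ m × 9.81 × 1.143 = 650.2 ⇒ m = 650.2 / (9.81 × 1.143) = 58 kg.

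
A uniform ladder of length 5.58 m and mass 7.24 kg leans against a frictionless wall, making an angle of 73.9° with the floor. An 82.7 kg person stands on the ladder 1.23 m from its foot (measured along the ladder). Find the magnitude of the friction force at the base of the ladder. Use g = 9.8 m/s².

f ≈ 61.8 N

Sum moments about the foot of the ladder (the floor normal and friction both act there and drop out).
Ladder weight 7.24×9.8 = 70.95 N acts at 2.79 m along the ladder; its horizontal arm is 2.79·cos73.9° = 0.7737 m → τ = 54.89 N·m clockwise.
Person: 82.7×9.8 = 810.5 N at 1.23 m → arm 0.3411 m → τ = 276.5 N·m clockwise.
Wall normal N acts horizontally at the top; its moment arm is the height L sinθ = 5.58·sin73.9° = 5.361 m, counterclockwise.
For rotational equilibrium, N × 5.361 = 331.4, so N = 61.8 N.
ΣFx = 0: friction at the foot balances the wall's push, so f = N_wall = 61.8 N.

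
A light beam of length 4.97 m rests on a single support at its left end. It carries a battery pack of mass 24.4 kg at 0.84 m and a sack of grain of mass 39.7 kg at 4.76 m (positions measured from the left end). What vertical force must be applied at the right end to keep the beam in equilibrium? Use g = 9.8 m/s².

F ≈ 413 N

Taking torques about the left end:
Battery pack: 24.4 × 9.8 = 239.1 N down at 0.84 m → arm 0.84 m, τ = 239.1 × 0.84 = 200.8 N·m clockwise.
Sack of grain: 39.7 × 9.8 = 389.1 N down at 4.76 m → arm 4.76 m, τ = 389.1 × 4.76 = 1852 N·m clockwise.
Net moment of the loads = 2053 N·m clockwise.
The upward force F acts at the right end, arm 4.97 m, giving F × 4.97 counterclockwise.
Setting net torque to zero: F × 4.97 = 2053 → F = 2053 / 4.97 = 413 N.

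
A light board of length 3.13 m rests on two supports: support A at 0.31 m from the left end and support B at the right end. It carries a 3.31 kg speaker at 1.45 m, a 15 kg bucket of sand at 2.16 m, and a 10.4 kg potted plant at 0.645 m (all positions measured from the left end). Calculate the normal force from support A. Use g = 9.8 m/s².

Taking torques about support B:
Speaker: 3.31 × 9.8 = 32.44 N down at 1.45 m → arm 1.68 m, τ = 32.44 × 1.68 = 54.5 N·m counterclockwise.
Bucket of sand: 15 × 9.8 = 147 N down at 2.16 m → arm 0.97 m, τ = 147 × 0.97 = 142.6 N·m counterclockwise.
Potted plant: 10.4 × 9.8 = 101.9 N down at 0.645 m → arm 2.485 m, τ = 101.9 × 2.485 = 253.2 N·m counterclockwise.
Net load moment about support B = 450.3 N·m counterclockwise.
Reaction R at support A is upward at 0.31 m, arm 2.82 m → moment R × 2.82 clockwise.
For rotational equilibrium, R × 2.82 = 450.3, so R = 160 N.

R_A ≈ 160 N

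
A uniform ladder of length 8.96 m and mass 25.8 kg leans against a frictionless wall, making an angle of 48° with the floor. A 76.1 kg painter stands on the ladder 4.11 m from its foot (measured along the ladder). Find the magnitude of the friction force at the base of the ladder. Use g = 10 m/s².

f ≈ 430 N

Take moments about the foot of the ladder.
Ladder weight 25.8×10 = 258 N acts at 4.48 m along the ladder; its horizontal arm is 4.48·cos48° = 2.998 m → τ = 773.5 N·m clockwise.
Painter: 76.1×10 = 761 N at 4.11 m → arm 2.75 m → τ = 2093 N·m clockwise.
Wall normal N acts horizontally at the top; its moment arm is the height L sinθ = 8.96·sin48° = 6.659 m, counterclockwise.
Στ = 0 ⇒ N × 6.659 = 2866 ⇒ N = 430 N.
ΣFx = 0: friction at the foot balances the wall's push, so f = N_wall = 430 N.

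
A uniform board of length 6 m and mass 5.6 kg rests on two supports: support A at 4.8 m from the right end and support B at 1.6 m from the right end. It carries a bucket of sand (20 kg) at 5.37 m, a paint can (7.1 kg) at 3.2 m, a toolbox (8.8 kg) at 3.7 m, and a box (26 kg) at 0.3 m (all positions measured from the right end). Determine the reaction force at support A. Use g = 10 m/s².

Taking torques about support B:
Beam weight: 5.6 × 10 = 56 N down at 3 m → arm 1.4 m, τ = 56 × 1.4 = 78.4 N·m counterclockwise.
Bucket of sand: 20 × 10 = 200 N down at 5.37 m → arm 3.77 m, τ = 200 × 3.77 = 754 N·m counterclockwise.
Paint can: 7.1 × 10 = 71 N down at 3.2 m → arm 1.6 m, τ = 71 × 1.6 = 113.6 N·m counterclockwise.
Toolbox: 8.8 × 10 = 88 N down at 3.7 m → arm 2.1 m, τ = 88 × 2.1 = 184.8 N·m counterclockwise.
Box: 26 × 10 = 260 N down at 0.3 m → arm 1.3 m, τ = 260 × 1.3 = 338 N·m clockwise.
Net load moment about support B = 792.8 N·m counterclockwise.
Reaction R at support A is upward at 4.8 m, arm 3.2 m → moment R × 3.2 clockwise.
For rotational equilibrium, R × 3.2 = 792.8, so R = 248 N.

R_A ≈ 248 N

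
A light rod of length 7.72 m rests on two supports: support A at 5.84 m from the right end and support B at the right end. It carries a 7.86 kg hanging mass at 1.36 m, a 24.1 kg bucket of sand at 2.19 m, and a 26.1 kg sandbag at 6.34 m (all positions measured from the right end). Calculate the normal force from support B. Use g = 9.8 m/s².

Sum moments about support A (its reaction then has zero moment arm).
Hanging mass: 7.86 × 9.8 = 77.03 N down at 1.36 m → arm 4.48 m, τ = 77.03 × 4.48 = 345.1 N·m clockwise.
Bucket of sand: 24.1 × 9.8 = 236.2 N down at 2.19 m → arm 3.65 m, τ = 236.2 × 3.65 = 862.1 N·m clockwise.
Sandbag: 26.1 × 9.8 = 255.8 N down at 6.34 m → arm 0.5 m, τ = 255.8 × 0.5 = 127.9 N·m counterclockwise.
Net load moment about support A = 1079 N·m clockwise.
Reaction R at support B is upward at 0 m, arm 5.84 m → moment R × 5.84 counterclockwise.
Setting net torque to zero: R × 5.84 = 1079 → R = 185 N.

R_B ≈ 185 N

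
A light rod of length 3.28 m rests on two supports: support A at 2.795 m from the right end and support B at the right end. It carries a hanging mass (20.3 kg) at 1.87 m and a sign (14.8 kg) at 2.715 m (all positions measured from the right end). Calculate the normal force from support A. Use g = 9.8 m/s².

Taking torques about support B:
Hanging mass: 20.3 × 9.8 = 198.9 N down at 1.87 m → arm 1.87 m, τ = 198.9 × 1.87 = 371.9 N·m counterclockwise.
Sign: 14.8 × 9.8 = 145 N down at 2.715 m → arm 2.715 m, τ = 145 × 2.715 = 393.7 N·m counterclockwise.
Net load moment about support B = 765.6 N·m counterclockwise.
Reaction R at support A is upward at 2.795 m, arm 2.795 m → moment R × 2.795 clockwise.
For rotational equilibrium, R × 2.795 = 765.6, so R = 274 N.

R_A ≈ 274 N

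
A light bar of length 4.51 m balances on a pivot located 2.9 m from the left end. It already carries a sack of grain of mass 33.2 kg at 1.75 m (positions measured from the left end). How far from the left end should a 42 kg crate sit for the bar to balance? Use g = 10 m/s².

x ≈ 3.81 m from the left end

About the pivot (at 2.9 m from the left end):
Sack of grain: 33.2 × 10 = 332 N down at 1.75 m → arm 1.15 m, τ = 332 × 1.15 = 381.8 N·m counterclockwise.
Net moment of existing loads = 381.8 N·m counterclockwise.
The crate weighs 42 × 10 = 420 N and must supply an equal clockwise moment, so its lever arm about the pivot is 381.8 / 420 = 0.909 m.
That puts it at 2.9 + 0.909 = 3.81 m from the left end.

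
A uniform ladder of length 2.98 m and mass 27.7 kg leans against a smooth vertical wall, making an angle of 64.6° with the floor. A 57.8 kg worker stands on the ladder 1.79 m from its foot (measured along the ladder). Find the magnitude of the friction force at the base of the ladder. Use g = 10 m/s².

Choose the foot of the ladder as the axis so the floor normal and friction both act there and drop out.
Ladder weight 27.7×10 = 277 N acts at 1.49 m along the ladder; its horizontal arm is 1.49·cos64.6° = 0.6391 m → τ = 177 N·m clockwise.
Worker: 57.8×10 = 578 N at 1.79 m → arm 0.7678 m → τ = 443.8 N·m clockwise.
Wall normal N acts horizontally at the top; its moment arm is the height L sinθ = 2.98·sin64.6° = 2.692 m, counterclockwise.
Setting net torque to zero: N × 2.692 = 620.8 → N = 231 N.
ΣFx = 0: friction at the foot balances the wall's push, so f = N_wall = 231 N.

f ≈ 231 N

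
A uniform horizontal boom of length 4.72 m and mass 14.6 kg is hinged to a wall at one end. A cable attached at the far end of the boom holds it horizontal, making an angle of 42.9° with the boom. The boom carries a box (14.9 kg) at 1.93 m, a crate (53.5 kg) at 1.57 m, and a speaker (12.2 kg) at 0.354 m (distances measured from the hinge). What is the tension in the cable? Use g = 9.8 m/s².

Taking torques about the hinge:
Beam weight: 14.6 × 9.8 = 143.1 N down at 2.36 m → arm 2.36 m, τ = 143.1 × 2.36 = 337.7 N·m clockwise.
Box: 14.9 × 9.8 = 146 N down at 1.93 m → arm 1.93 m, τ = 146 × 1.93 = 281.8 N·m clockwise.
Crate: 53.5 × 9.8 = 524.3 N down at 1.57 m → arm 1.57 m, τ = 524.3 × 1.57 = 823.2 N·m clockwise.
Speaker: 12.2 × 9.8 = 119.6 N down at 0.354 m → arm 0.354 m, τ = 119.6 × 0.354 = 42.34 N·m clockwise.
Total clockwise load moment = 1485 N·m.
The cable tension T acts at 4.72 m; only its component perpendicular to the boom, T sinθ, produces torque. sin 42.9° = 0.6807.
Balancing moments: T × 4.72 × 0.6807 = 1485, giving T = 1485 / 3.213 = 462 N.

T ≈ 462 N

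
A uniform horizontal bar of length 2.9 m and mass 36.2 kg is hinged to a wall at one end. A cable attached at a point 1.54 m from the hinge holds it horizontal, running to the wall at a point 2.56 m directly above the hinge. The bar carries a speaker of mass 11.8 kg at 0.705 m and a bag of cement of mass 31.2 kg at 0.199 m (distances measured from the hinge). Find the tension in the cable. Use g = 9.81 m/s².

About the hinge:
Beam weight: 36.2 × 9.81 = 355.1 N down at 1.45 m → arm 1.45 m, τ = 355.1 × 1.45 = 514.9 N·m clockwise.
Speaker: 11.8 × 9.81 = 115.8 N down at 0.705 m → arm 0.705 m, τ = 115.8 × 0.705 = 81.64 N·m clockwise.
Bag of cement: 31.2 × 9.81 = 306.1 N down at 0.199 m → arm 0.199 m, τ = 306.1 × 0.199 = 60.91 N·m clockwise.
Total clockwise load moment = 657.4 N·m.
The cable tension T acts at 1.54 m; only its component perpendicular to the bar, T sinθ, produces torque. sinθ = h/√(h²+d²) = 2.56/√(2.56²+1.54²) = 0.8569.
Στ = 0 ⇒ T × 1.54 × 0.8569 = 657.4 ⇒ T = 657.4 / 1.32 = 498 N.

T ≈ 498 N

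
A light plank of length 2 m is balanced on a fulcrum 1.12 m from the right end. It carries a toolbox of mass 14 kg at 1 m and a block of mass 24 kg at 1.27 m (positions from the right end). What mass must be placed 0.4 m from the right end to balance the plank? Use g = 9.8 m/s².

About the fulcrum (at 1.12 m from the right end):
Toolbox: 14 × 9.8 = 137.2 N down at 1 m → arm 0.12 m, τ = 137.2 × 0.12 = 16.46 N·m clockwise.
Block: 24 × 9.8 = 235.2 N down at 1.27 m → arm 0.15 m, τ = 235.2 × 0.15 = 35.28 N·m counterclockwise.
Net moment of known loads = 18.82 N·m counterclockwise.
An unknown mass m at 0.4 m has arm 0.72 m; its moment is m·g·0.72 clockwise.
Balancing moments: m × 9.8 × 0.72 = 18.82, giving m = 18.82 / (9.8 × 0.72) = 2.67 kg.

m ≈ 2.67 kg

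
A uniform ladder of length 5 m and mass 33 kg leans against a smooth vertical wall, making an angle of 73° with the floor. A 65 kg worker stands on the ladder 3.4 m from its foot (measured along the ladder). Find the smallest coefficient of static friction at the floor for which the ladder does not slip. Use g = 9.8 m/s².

Choose the foot of the ladder as the axis so the floor normal and friction both act there and drop out.
Ladder weight 33×9.8 = 323.4 N acts at 2.5 m along the ladder; its horizontal arm is 2.5·cos73° = 0.7309 m → τ = 236.4 N·m clockwise.
Worker: 65×9.8 = 637 N at 3.4 m → arm 0.9941 m → τ = 633.2 N·m clockwise.
Wall normal N acts horizontally at the top; its moment arm is the height L sinθ = 5·sin73° = 4.782 m, counterclockwise.
Setting net torque to zero: N × 4.782 = 869.6 → N = 181.8 N.
ΣFx = 0 ⇒ f = N_wall = 181.8 N. ΣFy = 0 ⇒ N_floor = 960.4 N.
μ_min = f / N_floor = 181.8 / 960.4 = 0.189.

μ_min ≈ 0.189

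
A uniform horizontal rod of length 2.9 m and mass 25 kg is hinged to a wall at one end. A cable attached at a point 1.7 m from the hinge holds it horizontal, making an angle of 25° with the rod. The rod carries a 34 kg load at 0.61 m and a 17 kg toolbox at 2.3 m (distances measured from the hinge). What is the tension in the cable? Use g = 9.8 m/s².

Choose the hinge as the axis so the unknown hinge reaction has zero arm there.
Beam weight: 25 × 9.8 = 245 N down at 1.45 m → arm 1.45 m, τ = 245 × 1.45 = 355.2 N·m clockwise.
Load: 34 × 9.8 = 333.2 N down at 0.61 m → arm 0.61 m, τ = 333.2 × 0.61 = 203.3 N·m clockwise.
Toolbox: 17 × 9.8 = 166.6 N down at 2.3 m → arm 2.3 m, τ = 166.6 × 2.3 = 383.2 N·m clockwise.
Total clockwise load moment = 941.7 N·m.
The cable tension T acts at 1.7 m; only its component perpendicular to the rod, T sinθ, produces torque. sin 25° = 0.4226.
For rotational equilibrium, T × 1.7 × 0.4226 = 941.7, so T = 941.7 / 0.7184 = 1310 N.

T ≈ 1310 N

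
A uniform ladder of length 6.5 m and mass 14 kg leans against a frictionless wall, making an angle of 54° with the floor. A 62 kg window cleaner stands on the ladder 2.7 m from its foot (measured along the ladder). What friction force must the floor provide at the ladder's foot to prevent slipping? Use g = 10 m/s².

Choose the foot of the ladder as the axis so the floor normal and friction both act there and drop out.
Ladder weight 14×10 = 140 N acts at 3.25 m along the ladder; its horizontal arm is 3.25·cos54° = 1.91 m → τ = 267.4 N·m clockwise.
Window cleaner: 62×10 = 620 N at 2.7 m → arm 1.587 m → τ = 983.9 N·m clockwise.
Wall normal N acts horizontally at the top; its moment arm is the height L sinθ = 6.5·sin54° = 5.259 m, counterclockwise.
Στ = 0 ⇒ N × 5.259 = 1251 ⇒ N = 238 N.
ΣFx = 0: friction at the foot balances the wall's push, so f = N_wall = 238 N.

f ≈ 238 N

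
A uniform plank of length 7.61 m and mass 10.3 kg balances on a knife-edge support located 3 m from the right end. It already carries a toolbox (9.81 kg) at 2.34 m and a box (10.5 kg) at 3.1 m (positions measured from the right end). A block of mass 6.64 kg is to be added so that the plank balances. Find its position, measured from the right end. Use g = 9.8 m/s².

Take moments about the knife-edge support (at 3 m from the right end).
Beam weight: 10.3 × 9.8 = 100.9 N down at 3.805 m → arm 0.805 m, τ = 100.9 × 0.805 = 81.22 N·m counterclockwise.
Toolbox: 9.81 × 9.8 = 96.14 N down at 2.34 m → arm 0.66 m, τ = 96.14 × 0.66 = 63.45 N·m clockwise.
Box: 10.5 × 9.8 = 102.9 N down at 3.1 m → arm 0.1 m, τ = 102.9 × 0.1 = 10.29 N·m counterclockwise.
Net moment of existing loads = 28.06 N·m counterclockwise.
The block weighs 6.64 × 9.8 = 65.07 N and must supply an equal clockwise moment, so its lever arm about the knife-edge support is 28.06 / 65.07 = 0.431 m.
That puts it at 3 − 0.431 = 2.57 m from the right end.

x ≈ 2.57 m from the right end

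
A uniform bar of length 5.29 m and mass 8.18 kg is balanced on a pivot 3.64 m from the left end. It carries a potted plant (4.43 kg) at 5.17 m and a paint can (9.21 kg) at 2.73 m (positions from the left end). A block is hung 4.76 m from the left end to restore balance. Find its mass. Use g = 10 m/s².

m ≈ 8.7 kg

Take moments about the pivot (at 3.64 m from the left end).
Beam weight: 8.18 × 10 = 81.8 N down at 2.645 m → arm 0.995 m, τ = 81.8 × 0.995 = 81.39 N·m counterclockwise.
Potted plant: 4.43 × 10 = 44.3 N down at 5.17 m → arm 1.53 m, τ = 44.3 × 1.53 = 67.78 N·m clockwise.
Paint can: 9.21 × 10 = 92.1 N down at 2.73 m → arm 0.91 m, τ = 92.1 × 0.91 = 83.81 N·m counterclockwise.
Net moment of known loads = 97.42 N·m counterclockwise.
An unknown mass m at 4.76 m has arm 1.12 m; its moment is m·g·1.12 clockwise.
For rotational equilibrium, m × 10 × 1.12 = 97.42, so m = 97.42 / (10 × 1.12) = 8.7 kg.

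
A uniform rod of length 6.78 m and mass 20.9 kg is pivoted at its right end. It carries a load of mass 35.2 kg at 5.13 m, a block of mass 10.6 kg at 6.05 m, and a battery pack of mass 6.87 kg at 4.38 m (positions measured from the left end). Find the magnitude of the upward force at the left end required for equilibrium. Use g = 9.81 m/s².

F ≈ 222 N

Sum moments about the right end (the unknown pivot reaction has zero arm there).
Beam weight: 20.9 × 9.81 = 205 N down at 3.39 m → arm 3.39 m, τ = 205 × 3.39 = 695 N·m counterclockwise.
Load: 35.2 × 9.81 = 345.3 N down at 5.13 m → arm 1.65 m, τ = 345.3 × 1.65 = 569.7 N·m counterclockwise.
Block: 10.6 × 9.81 = 104 N down at 6.05 m → arm 0.73 m, τ = 104 × 0.73 = 75.92 N·m counterclockwise.
Battery pack: 6.87 × 9.81 = 67.39 N down at 4.38 m → arm 2.4 m, τ = 67.39 × 2.4 = 161.7 N·m counterclockwise.
Net moment of the loads = 1502 N·m counterclockwise.
The upward force F acts at the left end, arm 6.78 m, giving F × 6.78 clockwise.
Setting net torque to zero: F × 6.78 = 1502 → F = 1502 / 6.78 = 222 N.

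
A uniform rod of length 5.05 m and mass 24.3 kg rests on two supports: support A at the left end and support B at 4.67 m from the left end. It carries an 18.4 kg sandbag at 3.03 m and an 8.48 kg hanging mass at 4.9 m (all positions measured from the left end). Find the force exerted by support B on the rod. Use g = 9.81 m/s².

R_B ≈ 333 N

Take moments about support A.
Beam weight: 24.3 × 9.81 = 238.4 N down at 2.525 m → arm 2.525 m, τ = 238.4 × 2.525 = 602 N·m clockwise.
Sandbag: 18.4 × 9.81 = 180.5 N down at 3.03 m → arm 3.03 m, τ = 180.5 × 3.03 = 546.9 N·m clockwise.
Hanging mass: 8.48 × 9.81 = 83.19 N down at 4.9 m → arm 4.9 m, τ = 83.19 × 4.9 = 407.6 N·m clockwise.
Net load moment about support A = 1556 N·m clockwise.
Reaction R at support B is upward at 4.67 m, arm 4.67 m → moment R × 4.67 counterclockwise.
Στ = 0 ⇒ R × 4.67 = 1556 ⇒ R = 333 N.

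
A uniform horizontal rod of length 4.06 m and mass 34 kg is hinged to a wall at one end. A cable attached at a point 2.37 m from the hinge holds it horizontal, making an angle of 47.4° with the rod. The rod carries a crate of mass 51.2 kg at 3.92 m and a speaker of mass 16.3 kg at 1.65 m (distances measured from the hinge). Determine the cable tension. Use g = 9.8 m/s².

T ≈ 1670 N

Sum moments about the hinge (the unknown hinge reaction has zero arm there).
Beam weight: 34 × 9.8 = 333.2 N down at 2.03 m → arm 2.03 m, τ = 333.2 × 2.03 = 676.4 N·m clockwise.
Crate: 51.2 × 9.8 = 501.8 N down at 3.92 m → arm 3.92 m, τ = 501.8 × 3.92 = 1967 N·m clockwise.
Speaker: 16.3 × 9.8 = 159.7 N down at 1.65 m → arm 1.65 m, τ = 159.7 × 1.65 = 263.5 N·m clockwise.
Total clockwise load moment = 2907 N·m.
The cable tension T acts at 2.37 m; only its component perpendicular to the rod, T sinθ, produces torque. sin 47.4° = 0.7361.
Balancing moments: T × 2.37 × 0.7361 = 2907, giving T = 2907 / 1.745 = 1670 N.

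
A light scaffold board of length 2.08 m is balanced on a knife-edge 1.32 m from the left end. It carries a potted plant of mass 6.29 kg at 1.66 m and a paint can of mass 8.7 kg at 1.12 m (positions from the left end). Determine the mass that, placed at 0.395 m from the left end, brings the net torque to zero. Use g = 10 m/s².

Choose the knife-edge (at 1.32 m from the left end) as the axis so the support reaction has zero arm there.
Potted plant: 6.29 × 10 = 62.9 N down at 1.66 m → arm 0.34 m, τ = 62.9 × 0.34 = 21.39 N·m clockwise.
Paint can: 8.7 × 10 = 87 N down at 1.12 m → arm 0.2 m, τ = 87 × 0.2 = 17.4 N·m counterclockwise.
Net moment of known loads = 3.99 N·m clockwise.
An unknown mass m at 0.395 m has arm 0.925 m; its moment is m·g·0.925 counterclockwise.
For rotational equilibrium, m × 10 × 0.925 = 3.99, so m = 3.99 / (10 × 0.925) = 0.431 kg.

m ≈ 0.431 kg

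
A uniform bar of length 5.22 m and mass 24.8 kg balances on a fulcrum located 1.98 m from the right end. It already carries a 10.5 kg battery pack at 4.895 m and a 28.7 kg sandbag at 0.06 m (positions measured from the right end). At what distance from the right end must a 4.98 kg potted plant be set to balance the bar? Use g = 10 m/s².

About the fulcrum (at 1.98 m from the right end):
Beam weight: 24.8 × 10 = 248 N down at 2.61 m → arm 0.63 m, τ = 248 × 0.63 = 156.2 N·m counterclockwise.
Battery pack: 10.5 × 10 = 105 N down at 4.895 m → arm 2.915 m, τ = 105 × 2.915 = 306.1 N·m counterclockwise.
Sandbag: 28.7 × 10 = 287 N down at 0.06 m → arm 1.92 m, τ = 287 × 1.92 = 551 N·m clockwise.
Net moment of existing loads = 88.7 N·m clockwise.
The potted plant weighs 4.98 × 10 = 49.8 N and must supply an equal counterclockwise moment, so its lever arm about the fulcrum is 88.7 / 49.8 = 1.78 m.
That puts it at 1.98 + 1.78 = 3.76 m from the right end.

x ≈ 3.76 m from the right end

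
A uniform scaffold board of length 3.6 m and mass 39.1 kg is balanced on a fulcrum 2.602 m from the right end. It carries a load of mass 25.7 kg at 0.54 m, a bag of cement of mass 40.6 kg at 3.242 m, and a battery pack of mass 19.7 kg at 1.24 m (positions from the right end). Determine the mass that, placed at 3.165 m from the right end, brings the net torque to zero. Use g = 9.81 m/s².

m ≈ 151 kg

About the fulcrum (at 2.602 m from the right end):
Beam weight: 39.1 × 9.81 = 383.6 N down at 1.8 m → arm 0.802 m, τ = 383.6 × 0.802 = 307.6 N·m clockwise.
Load: 25.7 × 9.81 = 252.1 N down at 0.54 m → arm 2.062 m, τ = 252.1 × 2.062 = 519.8 N·m clockwise.
Bag of cement: 40.6 × 9.81 = 398.3 N down at 3.242 m → arm 0.64 m, τ = 398.3 × 0.64 = 254.9 N·m counterclockwise.
Battery pack: 19.7 × 9.81 = 193.3 N down at 1.24 m → arm 1.362 m, τ = 193.3 × 1.362 = 263.3 N·m clockwise.
Net moment of known loads = 835.8 N·m clockwise.
An unknown mass m at 3.165 m has arm 0.563 m; its moment is m·g·0.563 counterclockwise.
For rotational equilibrium, m × 9.81 × 0.563 = 835.8, so m = 835.8 / (9.81 × 0.563) = 151 kg.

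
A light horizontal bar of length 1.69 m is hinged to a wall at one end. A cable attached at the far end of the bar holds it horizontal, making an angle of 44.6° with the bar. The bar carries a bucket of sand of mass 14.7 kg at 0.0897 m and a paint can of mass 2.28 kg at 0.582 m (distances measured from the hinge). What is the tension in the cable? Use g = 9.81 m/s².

T ≈ 21.9 N

About the hinge:
Bucket of sand: 14.7 × 9.81 = 144.2 N down at 0.0897 m → arm 0.0897 m, τ = 144.2 × 0.0897 = 12.93 N·m clockwise.
Paint can: 2.28 × 9.81 = 22.37 N down at 0.582 m → arm 0.582 m, τ = 22.37 × 0.582 = 13.02 N·m clockwise.
Total clockwise load moment = 25.95 N·m.
The cable tension T acts at 1.69 m; only its component perpendicular to the bar, T sinθ, produces torque. sin 44.6° = 0.7022.
Setting net torque to zero: T × 1.69 × 0.7022 = 25.95 → T = 25.95 / 1.187 = 21.9 N.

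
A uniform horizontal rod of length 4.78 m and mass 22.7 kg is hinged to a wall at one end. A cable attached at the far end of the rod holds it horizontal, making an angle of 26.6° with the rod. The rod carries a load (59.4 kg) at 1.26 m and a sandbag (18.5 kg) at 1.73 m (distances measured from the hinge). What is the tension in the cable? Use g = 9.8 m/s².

Sum moments about the hinge (the unknown hinge reaction has zero arm there).
Beam weight: 22.7 × 9.8 = 222.5 N down at 2.39 m → arm 2.39 m, τ = 222.5 × 2.39 = 531.8 N·m clockwise.
Load: 59.4 × 9.8 = 582.1 N down at 1.26 m → arm 1.26 m, τ = 582.1 × 1.26 = 733.4 N·m clockwise.
Sandbag: 18.5 × 9.8 = 181.3 N down at 1.73 m → arm 1.73 m, τ = 181.3 × 1.73 = 313.6 N·m clockwise.
Total clockwise load moment = 1579 N·m.
The cable tension T acts at 4.78 m; only its component perpendicular to the rod, T sinθ, produces torque. sin 26.6° = 0.4478.
Balancing moments: T × 4.78 × 0.4478 = 1579, giving T = 1579 / 2.14 = 738 N.

T ≈ 738 N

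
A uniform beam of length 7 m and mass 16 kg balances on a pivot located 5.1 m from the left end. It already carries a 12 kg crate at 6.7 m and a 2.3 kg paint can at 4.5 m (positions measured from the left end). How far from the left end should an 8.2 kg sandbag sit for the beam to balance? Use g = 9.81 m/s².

Choose the pivot (at 5.1 m from the left end) as the axis so the support reaction has zero arm there.
Beam weight: 16 × 9.81 = 157 N down at 3.5 m → arm 1.6 m, τ = 157 × 1.6 = 251.2 N·m counterclockwise.
Crate: 12 × 9.81 = 117.7 N down at 6.7 m → arm 1.6 m, τ = 117.7 × 1.6 = 188.3 N·m clockwise.
Paint can: 2.3 × 9.81 = 22.56 N down at 4.5 m → arm 0.6 m, τ = 22.56 × 0.6 = 13.54 N·m counterclockwise.
Net moment of existing loads = 76.44 N·m counterclockwise.
The sandbag weighs 8.2 × 9.81 = 80.44 N and must supply an equal clockwise moment, so its lever arm about the pivot is 76.44 / 80.44 = 0.95 m.
That puts it at 5.1 + 0.95 = 6.05 m from the left end.

x ≈ 6.05 m from the left end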